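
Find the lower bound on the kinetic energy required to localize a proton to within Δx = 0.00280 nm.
661.665 meV

Localizing a particle requires giving it sufficient momentum uncertainty:

1. From uncertainty principle: Δp ≥ ℏ/(2Δx)
   Δp_min = (1.055e-34 J·s) / (2 × 2.800e-12 m)
   Δp_min = 1.883e-23 kg·m/s

2. This momentum uncertainty corresponds to kinetic energy:
   KE ≈ (Δp)²/(2m) = (1.883e-23)²/(2 × 1.673e-27 kg)
   KE = 1.060e-19 J = 661.665 meV

Tighter localization requires more energy.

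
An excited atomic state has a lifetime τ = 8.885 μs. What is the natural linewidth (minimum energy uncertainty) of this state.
37.041 peV

Using the energy-time uncertainty principle:
ΔEΔt ≥ ℏ/2

The lifetime τ represents the time uncertainty Δt.
The natural linewidth (minimum energy uncertainty) is:

ΔE = ℏ/(2τ)
ΔE = (1.055e-34 J·s) / (2 × 8.885e-06 s)
ΔE = 5.935e-30 J = 37.041 peV

This natural linewidth limits the precision of spectroscopic measurements.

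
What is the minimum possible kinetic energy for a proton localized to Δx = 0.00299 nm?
580.245 meV

Localizing a particle requires giving it sufficient momentum uncertainty:

1. From uncertainty principle: Δp ≥ ℏ/(2Δx)
   Δp_min = (1.055e-34 J·s) / (2 × 2.990e-12 m)
   Δp_min = 1.763e-23 kg·m/s

2. This momentum uncertainty corresponds to kinetic energy:
   KE ≈ (Δp)²/(2m) = (1.763e-23)²/(2 × 1.673e-27 kg)
   KE = 9.297e-20 J = 580.245 meV

Tighter localization requires more energy.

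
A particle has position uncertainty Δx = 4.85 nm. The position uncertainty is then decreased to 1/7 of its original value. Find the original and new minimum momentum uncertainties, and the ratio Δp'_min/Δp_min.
Original Δp_min = 1.087 × 10^-26 kg·m/s; new Δp'_min = 7.610 × 10^-26 kg·m/s; ratio Δp'_min/Δp_min = 7.

From the uncertainty principle ΔxΔp ≥ ℏ/2, the minimum momentum uncertainty is Δp_min = ℏ/(2Δx).

Original (Δx = 4.85 nm = 4.850e-09 m):
Δp_min = (1.055e-34 J·s)/(2 × 4.850e-09 m) = 1.087e-26 kg·m/s

When Δx → (1/7)Δx:
Δp'_min = ℏ/(2 × (1/7)Δx) = 7 × ℏ/(2Δx) = 7 × Δp_min
Δp'_min = 7 × 1.087e-26 kg·m/s = 7.610e-26 kg·m/s

Since Δp_min ∝ 1/Δx, when Δx is decreased to 1/7 of its original value, Δp_min increases to 7 times its original value.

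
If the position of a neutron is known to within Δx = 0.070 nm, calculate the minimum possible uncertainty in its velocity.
449.730 m/s

Using the Heisenberg uncertainty principle and Δp = mΔv:
ΔxΔp ≥ ℏ/2
Δx(mΔv) ≥ ℏ/2

The minimum uncertainty in velocity is:
Δv_min = ℏ/(2mΔx)
Δv_min = (1.055e-34 J·s) / (2 × 1.675e-27 kg × 7.000e-11 m)
Δv_min = 4.497e+02 m/s = 449.730 m/s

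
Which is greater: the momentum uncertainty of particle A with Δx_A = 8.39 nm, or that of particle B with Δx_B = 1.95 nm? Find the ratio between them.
Particle B has the larger minimum momentum uncertainty, by a factor of 4.30.

For each particle, the minimum momentum uncertainty is Δp_min = ℏ/(2Δx):

Particle A: Δp_A = ℏ/(2×8.390e-09 m) = 6.285e-27 kg·m/s
Particle B: Δp_B = ℏ/(2×1.950e-09 m) = 2.704e-26 kg·m/s

Ratio: Δp_B/Δp_A = 4.30

Since Δp_min ∝ 1/Δx, the particle with smaller position uncertainty (B) has larger momentum uncertainty.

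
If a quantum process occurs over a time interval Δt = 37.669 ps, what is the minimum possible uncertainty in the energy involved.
8.737 μeV

Using the energy-time uncertainty principle:
ΔEΔt ≥ ℏ/2

The minimum uncertainty in energy is:
ΔE_min = ℏ/(2Δt)
ΔE_min = (1.055e-34 J·s) / (2 × 3.767e-11 s)
ΔE_min = 1.400e-24 J = 8.737 μeV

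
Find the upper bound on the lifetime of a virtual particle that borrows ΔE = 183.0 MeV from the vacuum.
1.798 ys

Using the energy-time uncertainty principle:
ΔEΔt ≥ ℏ/2

For a virtual particle borrowing energy ΔE, the maximum lifetime is:
Δt_max = ℏ/(2ΔE)

Converting energy:
ΔE = 183.0 MeV = 2.932e-11 J

Δt_max = (1.055e-34 J·s) / (2 × 2.932e-11 J)
Δt_max = 1.798e-24 s = 1.798 ys

Virtual particles with higher borrowed energy exist for shorter times.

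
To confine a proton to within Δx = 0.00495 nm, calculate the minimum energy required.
211.711 meV

Localizing a particle requires giving it sufficient momentum uncertainty:

1. From uncertainty principle: Δp ≥ ℏ/(2Δx)
   Δp_min = (1.055e-34 J·s) / (2 × 4.950e-12 m)
   Δp_min = 1.065e-23 kg·m/s

2. This momentum uncertainty corresponds to kinetic energy:
   KE ≈ (Δp)²/(2m) = (1.065e-23)²/(2 × 1.673e-27 kg)
   KE = 3.392e-20 J = 211.711 meV

Tighter localization requires more energy.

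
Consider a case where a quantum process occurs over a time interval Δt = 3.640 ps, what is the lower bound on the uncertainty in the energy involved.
90.414 μeV

Using the energy-time uncertainty principle:
ΔEΔt ≥ ℏ/2

The minimum uncertainty in energy is:
ΔE_min = ℏ/(2Δt)
ΔE_min = (1.055e-34 J·s) / (2 × 3.640e-12 s)
ΔE_min = 1.449e-23 J = 90.414 μeV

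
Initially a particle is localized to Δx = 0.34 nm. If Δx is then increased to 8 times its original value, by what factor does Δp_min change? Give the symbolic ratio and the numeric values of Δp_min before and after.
Original Δp_min = 1.551 × 10^-25 kg·m/s; new Δp'_min = 1.939 × 10^-26 kg·m/s; ratio Δp'_min/Δp_min = 1/8.

From the uncertainty principle ΔxΔp ≥ ℏ/2, the minimum momentum uncertainty is Δp_min = ℏ/(2Δx).

Original (Δx = 0.34 nm = 3.400e-10 m):
Δp_min = (1.055e-34 J·s)/(2 × 3.400e-10 m) = 1.551e-25 kg·m/s

When Δx → 8Δx:
Δp'_min = ℏ/(2 × 8Δx) = (1/8) × ℏ/(2Δx) = (1/8) × Δp_min
Δp'_min = 1/8 × 1.551e-25 kg·m/s = 1.939e-26 kg·m/s

Since Δp_min ∝ 1/Δx, when Δx is increased to 8 times its original value, Δp_min decreases to 1/8 of its original value.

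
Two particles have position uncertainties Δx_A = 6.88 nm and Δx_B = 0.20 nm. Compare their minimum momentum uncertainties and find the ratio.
Particle B has the larger minimum momentum uncertainty, by a factor of 34.40.

For each particle, the minimum momentum uncertainty is Δp_min = ℏ/(2Δx):

Particle A: Δp_A = ℏ/(2×6.880e-09 m) = 7.664e-27 kg·m/s
Particle B: Δp_B = ℏ/(2×2.000e-10 m) = 2.636e-25 kg·m/s

Ratio: Δp_B/Δp_A = 34.40

Since Δp_min ∝ 1/Δx, the particle with smaller position uncertainty (B) has larger momentum uncertainty.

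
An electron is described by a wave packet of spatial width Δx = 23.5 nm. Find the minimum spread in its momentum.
2.244 × 10^-27 kg·m/s

For a wave packet, the spatial width Δx and momentum spread Δp are related by the uncertainty principle:
ΔxΔp ≥ ℏ/2

The minimum momentum spread is:
Δp_min = ℏ/(2Δx)
Δp_min = (1.055e-34 J·s) / (2 × 2.350e-08 m)
Δp_min = 2.244e-27 kg·m/s

A wave packet cannot have both a well-defined position and well-defined momentum.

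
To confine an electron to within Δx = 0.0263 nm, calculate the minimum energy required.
13.771 eV

Localizing a particle requires giving it sufficient momentum uncertainty:

1. From uncertainty principle: Δp ≥ ℏ/(2Δx)
   Δp_min = (1.055e-34 J·s) / (2 × 2.630e-11 m)
   Δp_min = 2.005e-24 kg·m/s

2. This momentum uncertainty corresponds to kinetic energy:
   KE ≈ (Δp)²/(2m) = (2.005e-24)²/(2 × 9.109e-31 kg)
   KE = 2.206e-18 J = 13.771 eV

Tighter localization requires more energy.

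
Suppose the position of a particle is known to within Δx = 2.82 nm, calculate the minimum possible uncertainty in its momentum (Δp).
1.870 × 10^-26 kg·m/s

Using the Heisenberg uncertainty principle:
ΔxΔp ≥ ℏ/2

The minimum uncertainty in momentum is:
Δp_min = ℏ/(2Δx)
Δp_min = (1.055e-34 J·s) / (2 × 2.820e-09 m)
Δp_min = 1.870e-26 kg·m/s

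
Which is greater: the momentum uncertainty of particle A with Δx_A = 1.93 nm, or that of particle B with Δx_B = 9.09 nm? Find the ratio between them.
Particle A has the larger minimum momentum uncertainty, by a factor of 4.71.

For each particle, the minimum momentum uncertainty is Δp_min = ℏ/(2Δx):

Particle A: Δp_A = ℏ/(2×1.930e-09 m) = 2.732e-26 kg·m/s
Particle B: Δp_B = ℏ/(2×9.090e-09 m) = 5.801e-27 kg·m/s

Ratio: Δp_A/Δp_B = 4.71

Since Δp_min ∝ 1/Δx, the particle with smaller position uncertainty (A) has larger momentum uncertainty.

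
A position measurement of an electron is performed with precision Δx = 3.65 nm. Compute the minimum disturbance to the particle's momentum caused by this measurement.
1.445 × 10^-26 kg·m/s

The uncertainty principle implies that measuring position disturbs momentum:
ΔxΔp ≥ ℏ/2

When we measure position with precision Δx, we necessarily introduce a momentum uncertainty:
Δp ≥ ℏ/(2Δx)
Δp_min = (1.055e-34 J·s) / (2 × 3.650e-09 m)
Δp_min = 1.445e-26 kg·m/s

The more precisely we measure position, the greater the momentum disturbance.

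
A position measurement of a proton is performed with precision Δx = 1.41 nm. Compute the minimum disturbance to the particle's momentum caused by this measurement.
3.740 × 10^-26 kg·m/s

The uncertainty principle implies that measuring position disturbs momentum:
ΔxΔp ≥ ℏ/2

When we measure position with precision Δx, we necessarily introduce a momentum uncertainty:
Δp ≥ ℏ/(2Δx)
Δp_min = (1.055e-34 J·s) / (2 × 1.410e-09 m)
Δp_min = 3.740e-26 kg·m/s

The more precisely we measure position, the greater the momentum disturbance.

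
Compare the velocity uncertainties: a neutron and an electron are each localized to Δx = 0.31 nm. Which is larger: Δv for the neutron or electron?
The electron has the larger minimum velocity uncertainty, by a ratio of 1838.7.

For both particles, Δp_min = ℏ/(2Δx) = 1.701e-25 kg·m/s (same for both).

The velocity uncertainty is Δv = Δp/m:
- neutron: Δv = 1.701e-25 / 1.675e-27 = 1.016e+02 m/s = 101.552 m/s
- electron: Δv = 1.701e-25 / 9.109e-31 = 1.867e+05 m/s = 186.722 km/s

Ratio: 1.867e+05 / 1.016e+02 = 1838.7

The lighter particle has larger velocity uncertainty because Δv ∝ 1/m.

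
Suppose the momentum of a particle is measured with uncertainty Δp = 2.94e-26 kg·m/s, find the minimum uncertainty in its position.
1.793 nm

Using the Heisenberg uncertainty principle:
ΔxΔp ≥ ℏ/2

The minimum uncertainty in position is:
Δx_min = ℏ/(2Δp)
Δx_min = (1.055e-34 J·s) / (2 × 2.940e-26 kg·m/s)
Δx_min = 1.793e-09 m = 1.793 nm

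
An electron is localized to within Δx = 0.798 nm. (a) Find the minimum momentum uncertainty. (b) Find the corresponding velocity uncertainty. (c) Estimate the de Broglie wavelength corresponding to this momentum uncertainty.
(a) Δp_min = 6.608 × 10^-26 kg·m/s
(b) Δv_min = 72.536 km/s
(c) λ_dB = 10.028 nm

Step-by-step:

(a) From the uncertainty principle:
Δp_min = ℏ/(2Δx) = (1.055e-34 J·s)/(2 × 7.980e-10 m) = 6.608e-26 kg·m/s

(b) The velocity uncertainty:
Δv = Δp/m = (6.608e-26 kg·m/s)/(9.109e-31 kg) = 7.254e+04 m/s = 72.536 km/s

(c) The de Broglie wavelength for this momentum:
λ = h/p = (6.626e-34 J·s)/(6.608e-26 kg·m/s) = 1.003e-08 m = 10.028 nm

Note: The de Broglie wavelength is comparable to the localization size, as expected from wave-particle duality.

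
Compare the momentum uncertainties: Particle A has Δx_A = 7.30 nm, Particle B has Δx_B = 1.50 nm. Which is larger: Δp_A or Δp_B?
Particle B has the larger minimum momentum uncertainty, by a factor of 4.87.

For each particle, the minimum momentum uncertainty is Δp_min = ℏ/(2Δx):

Particle A: Δp_A = ℏ/(2×7.300e-09 m) = 7.223e-27 kg·m/s
Particle B: Δp_B = ℏ/(2×1.500e-09 m) = 3.515e-26 kg·m/s

Ratio: Δp_B/Δp_A = 4.87

Since Δp_min ∝ 1/Δx, the particle with smaller position uncertainty (B) has larger momentum uncertainty.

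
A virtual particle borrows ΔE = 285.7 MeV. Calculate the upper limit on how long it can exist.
1.152 ys

Using the energy-time uncertainty principle:
ΔEΔt ≥ ℏ/2

For a virtual particle borrowing energy ΔE, the maximum lifetime is:
Δt_max = ℏ/(2ΔE)

Converting energy:
ΔE = 285.7 MeV = 4.577e-11 J

Δt_max = (1.055e-34 J·s) / (2 × 4.577e-11 J)
Δt_max = 1.152e-24 s = 1.152 ys

Virtual particles with higher borrowed energy exist for shorter times.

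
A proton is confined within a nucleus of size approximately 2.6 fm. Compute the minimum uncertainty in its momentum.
2.028 × 10^-20 kg·m/s

Using the Heisenberg uncertainty principle:
ΔxΔp ≥ ℏ/2

With Δx ≈ L = 2.600e-15 m (the confinement size):
Δp_min = ℏ/(2Δx)
Δp_min = (1.055e-34 J·s) / (2 × 2.600e-15 m)
Δp_min = 2.028e-20 kg·m/s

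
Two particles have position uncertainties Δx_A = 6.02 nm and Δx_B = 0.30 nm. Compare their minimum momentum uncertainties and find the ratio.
Particle B has the larger minimum momentum uncertainty, by a factor of 20.07.

For each particle, the minimum momentum uncertainty is Δp_min = ℏ/(2Δx):

Particle A: Δp_A = ℏ/(2×6.020e-09 m) = 8.759e-27 kg·m/s
Particle B: Δp_B = ℏ/(2×3.000e-10 m) = 1.758e-25 kg·m/s

Ratio: Δp_B/Δp_A = 20.07

Since Δp_min ∝ 1/Δx, the particle with smaller position uncertainty (B) has larger momentum uncertainty.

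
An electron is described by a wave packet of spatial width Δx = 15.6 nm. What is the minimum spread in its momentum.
3.380 × 10^-27 kg·m/s

For a wave packet, the spatial width Δx and momentum spread Δp are related by the uncertainty principle:
ΔxΔp ≥ ℏ/2

The minimum momentum spread is:
Δp_min = ℏ/(2Δx)
Δp_min = (1.055e-34 J·s) / (2 × 1.560e-08 m)
Δp_min = 3.380e-27 kg·m/s

A wave packet cannot have both a well-defined position and well-defined momentum.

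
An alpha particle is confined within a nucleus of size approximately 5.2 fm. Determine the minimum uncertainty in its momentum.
1.014 × 10^-20 kg·m/s

Using the Heisenberg uncertainty principle:
ΔxΔp ≥ ℏ/2

With Δx ≈ L = 5.200e-15 m (the confinement size):
Δp_min = ℏ/(2Δx)
Δp_min = (1.055e-34 J·s) / (2 × 5.200e-15 m)
Δp_min = 1.014e-20 kg·m/s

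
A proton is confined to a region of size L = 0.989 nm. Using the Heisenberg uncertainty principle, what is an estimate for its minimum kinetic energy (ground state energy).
5.303 μeV

Using the uncertainty principle to estimate ground state energy:

1. The position uncertainty is approximately the confinement size:
   Δx ≈ L = 9.890e-10 m

2. From ΔxΔp ≥ ℏ/2, the minimum momentum uncertainty is:
   Δp ≈ ℏ/(2L) = 5.332e-26 kg·m/s

3. The kinetic energy is approximately:
   KE ≈ (Δp)²/(2m) = (5.332e-26)²/(2 × 1.673e-27 kg)
   KE ≈ 8.497e-25 J = 5.303 μeV

This is an order-of-magnitude estimate of the ground state energy.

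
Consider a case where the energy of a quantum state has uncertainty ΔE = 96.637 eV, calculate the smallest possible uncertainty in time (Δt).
3.406 as

Using the energy-time uncertainty principle:
ΔEΔt ≥ ℏ/2

The minimum uncertainty in time is:
Δt_min = ℏ/(2ΔE)
Δt_min = (1.055e-34 J·s) / (2 × 1.548e-17 J)
Δt_min = 3.406e-18 s = 3.406 as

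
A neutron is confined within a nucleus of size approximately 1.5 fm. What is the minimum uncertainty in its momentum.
3.515 × 10^-20 kg·m/s

Using the Heisenberg uncertainty principle:
ΔxΔp ≥ ℏ/2

With Δx ≈ L = 1.500e-15 m (the confinement size):
Δp_min = ℏ/(2Δx)
Δp_min = (1.055e-34 J·s) / (2 × 1.500e-15 m)
Δp_min = 3.515e-20 kg·m/s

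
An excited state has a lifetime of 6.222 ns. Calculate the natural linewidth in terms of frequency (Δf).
12.790 MHz

Using the energy-time uncertainty principle and E = hf:
ΔEΔt ≥ ℏ/2
hΔf·Δt ≥ ℏ/2

The minimum frequency uncertainty is:
Δf = ℏ/(2hτ) = 1/(4πτ)
Δf = 1/(4π × 6.222e-09 s)
Δf = 1.279e+07 Hz = 12.790 MHz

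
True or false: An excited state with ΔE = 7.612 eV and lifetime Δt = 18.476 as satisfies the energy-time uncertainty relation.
No, it violates the uncertainty relation.

Calculate the product ΔEΔt:
ΔE = 7.612 eV = 1.220e-18 J
ΔEΔt = (1.220e-18 J) × (1.848e-17 s)
ΔEΔt = 2.253e-35 J·s

Compare to the minimum allowed value ℏ/2:
ℏ/2 = 5.273e-35 J·s

Since ΔEΔt = 2.253e-35 J·s < 5.273e-35 J·s = ℏ/2,
this violates the uncertainty relation.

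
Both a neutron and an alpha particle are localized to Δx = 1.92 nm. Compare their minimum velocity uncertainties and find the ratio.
The neutron has the larger minimum velocity uncertainty, by a ratio of 4.0.

For both particles, Δp_min = ℏ/(2Δx) = 2.746e-26 kg·m/s (same for both).

The velocity uncertainty is Δv = Δp/m:
- neutron: Δv = 2.746e-26 / 1.675e-27 = 1.640e+01 m/s = 16.396 m/s
- alpha particle: Δv = 2.746e-26 / 6.645e-27 = 4.133e+00 m/s = 4.133 m/s

Ratio: 1.640e+01 / 4.133e+00 = 4.0

The lighter particle has larger velocity uncertainty because Δv ∝ 1/m.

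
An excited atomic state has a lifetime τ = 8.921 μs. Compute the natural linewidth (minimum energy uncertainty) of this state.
36.891 peV

Using the energy-time uncertainty principle:
ΔEΔt ≥ ℏ/2

The lifetime τ represents the time uncertainty Δt.
The natural linewidth (minimum energy uncertainty) is:

ΔE = ℏ/(2τ)
ΔE = (1.055e-34 J·s) / (2 × 8.921e-06 s)
ΔE = 5.911e-30 J = 36.891 peV

This natural linewidth limits the precision of spectroscopic measurements.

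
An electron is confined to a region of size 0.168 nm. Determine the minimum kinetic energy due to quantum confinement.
337.477 meV

Using the uncertainty principle:

1. Position uncertainty: Δx ≈ 1.680e-10 m
2. Minimum momentum uncertainty: Δp = ℏ/(2Δx) = 3.139e-25 kg·m/s
3. Minimum kinetic energy:
   KE = (Δp)²/(2m) = (3.139e-25)²/(2 × 9.109e-31 kg)
   KE = 5.407e-20 J = 337.477 meV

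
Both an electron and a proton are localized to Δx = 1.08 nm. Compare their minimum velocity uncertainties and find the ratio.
The electron has the larger minimum velocity uncertainty, by a ratio of 1836.2.

For both particles, Δp_min = ℏ/(2Δx) = 4.882e-26 kg·m/s (same for both).

The velocity uncertainty is Δv = Δp/m:
- electron: Δv = 4.882e-26 / 9.109e-31 = 5.360e+04 m/s = 53.596 km/s
- proton: Δv = 4.882e-26 / 1.673e-27 = 2.919e+01 m/s = 29.189 m/s

Ratio: 5.360e+04 / 2.919e+01 = 1836.2

The lighter particle has larger velocity uncertainty because Δv ∝ 1/m.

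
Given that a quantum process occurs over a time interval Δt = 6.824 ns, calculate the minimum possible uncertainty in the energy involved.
48.228 neV

Using the energy-time uncertainty principle:
ΔEΔt ≥ ℏ/2

The minimum uncertainty in energy is:
ΔE_min = ℏ/(2Δt)
ΔE_min = (1.055e-34 J·s) / (2 × 6.824e-09 s)
ΔE_min = 7.727e-27 J = 48.228 neV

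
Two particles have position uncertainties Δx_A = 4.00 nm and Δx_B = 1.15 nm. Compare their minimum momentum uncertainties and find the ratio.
Particle B has the larger minimum momentum uncertainty, by a factor of 3.48.

For each particle, the minimum momentum uncertainty is Δp_min = ℏ/(2Δx):

Particle A: Δp_A = ℏ/(2×4.000e-09 m) = 1.318e-26 kg·m/s
Particle B: Δp_B = ℏ/(2×1.150e-09 m) = 4.585e-26 kg·m/s

Ratio: Δp_B/Δp_A = 3.48

Since Δp_min ∝ 1/Δx, the particle with smaller position uncertainty (B) has larger momentum uncertainty.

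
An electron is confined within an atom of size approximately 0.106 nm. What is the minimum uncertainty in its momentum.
4.974 × 10^-25 kg·m/s

Using the Heisenberg uncertainty principle:
ΔxΔp ≥ ℏ/2

With Δx ≈ L = 1.060e-10 m (the confinement size):
Δp_min = ℏ/(2Δx)
Δp_min = (1.055e-34 J·s) / (2 × 1.060e-10 m)
Δp_min = 4.974e-25 kg·m/s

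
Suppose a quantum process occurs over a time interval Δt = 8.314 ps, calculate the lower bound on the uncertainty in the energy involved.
39.585 μeV

Using the energy-time uncertainty principle:
ΔEΔt ≥ ℏ/2

The minimum uncertainty in energy is:
ΔE_min = ℏ/(2Δt)
ΔE_min = (1.055e-34 J·s) / (2 × 8.314e-12 s)
ΔE_min = 6.342e-24 J = 39.585 μeV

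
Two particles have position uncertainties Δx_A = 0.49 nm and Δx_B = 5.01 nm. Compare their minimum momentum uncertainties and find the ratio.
Particle A has the larger minimum momentum uncertainty, by a factor of 10.22.

For each particle, the minimum momentum uncertainty is Δp_min = ℏ/(2Δx):

Particle A: Δp_A = ℏ/(2×4.900e-10 m) = 1.076e-25 kg·m/s
Particle B: Δp_B = ℏ/(2×5.010e-09 m) = 1.052e-26 kg·m/s

Ratio: Δp_A/Δp_B = 10.22

Since Δp_min ∝ 1/Δx, the particle with smaller position uncertainty (A) has larger momentum uncertainty.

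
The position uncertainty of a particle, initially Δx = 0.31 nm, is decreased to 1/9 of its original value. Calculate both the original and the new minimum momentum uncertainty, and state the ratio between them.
Original Δp_min = 1.701 × 10^-25 kg·m/s; new Δp'_min = 1.531 × 10^-24 kg·m/s; ratio Δp'_min/Δp_min = 9.

From the uncertainty principle ΔxΔp ≥ ℏ/2, the minimum momentum uncertainty is Δp_min = ℏ/(2Δx).

Original (Δx = 0.31 nm = 3.100e-10 m):
Δp_min = (1.055e-34 J·s)/(2 × 3.100e-10 m) = 1.701e-25 kg·m/s

When Δx → (1/9)Δx:
Δp'_min = ℏ/(2 × (1/9)Δx) = 9 × ℏ/(2Δx) = 9 × Δp_min
Δp'_min = 9 × 1.701e-25 kg·m/s = 1.531e-24 kg·m/s

Since Δp_min ∝ 1/Δx, when Δx is decreased to 1/9 of its original value, Δp_min increases to 9 times its original value.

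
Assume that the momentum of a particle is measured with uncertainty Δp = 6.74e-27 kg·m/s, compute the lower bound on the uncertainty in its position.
7.823 nm

Using the Heisenberg uncertainty principle:
ΔxΔp ≥ ℏ/2

The minimum uncertainty in position is:
Δx_min = ℏ/(2Δp)
Δx_min = (1.055e-34 J·s) / (2 × 6.740e-27 kg·m/s)
Δx_min = 7.823e-09 m = 7.823 nm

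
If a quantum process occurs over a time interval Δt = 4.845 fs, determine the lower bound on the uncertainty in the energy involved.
67.927 meV

Using the energy-time uncertainty principle:
ΔEΔt ≥ ℏ/2

The minimum uncertainty in energy is:
ΔE_min = ℏ/(2Δt)
ΔE_min = (1.055e-34 J·s) / (2 × 4.845e-15 s)
ΔE_min = 1.088e-20 J = 67.927 meV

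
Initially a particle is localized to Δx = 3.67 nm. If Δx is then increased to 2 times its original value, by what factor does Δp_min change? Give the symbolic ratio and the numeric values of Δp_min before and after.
Original Δp_min = 1.437 × 10^-26 kg·m/s; new Δp'_min = 7.184 × 10^-27 kg·m/s; ratio Δp'_min/Δp_min = 1/2.

From the uncertainty principle ΔxΔp ≥ ℏ/2, the minimum momentum uncertainty is Δp_min = ℏ/(2Δx).

Original (Δx = 3.67 nm = 3.670e-09 m):
Δp_min = (1.055e-34 J·s)/(2 × 3.670e-09 m) = 1.437e-26 kg·m/s

When Δx → 2Δx:
Δp'_min = ℏ/(2 × 2Δx) = (1/2) × ℏ/(2Δx) = (1/2) × Δp_min
Δp'_min = 1/2 × 1.437e-26 kg·m/s = 7.184e-27 kg·m/s

Since Δp_min ∝ 1/Δx, when Δx is increased to 2 times its original value, Δp_min decreases to 1/2 of its original value.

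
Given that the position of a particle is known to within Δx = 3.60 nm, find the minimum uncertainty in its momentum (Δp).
1.465 × 10^-26 kg·m/s

Using the Heisenberg uncertainty principle:
ΔxΔp ≥ ℏ/2

The minimum uncertainty in momentum is:
Δp_min = ℏ/(2Δx)
Δp_min = (1.055e-34 J·s) / (2 × 3.600e-09 m)
Δp_min = 1.465e-26 kg·m/s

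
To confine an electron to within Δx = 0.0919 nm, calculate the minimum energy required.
1.128 eV

Localizing a particle requires giving it sufficient momentum uncertainty:

1. From uncertainty principle: Δp ≥ ℏ/(2Δx)
   Δp_min = (1.055e-34 J·s) / (2 × 9.190e-11 m)
   Δp_min = 5.738e-25 kg·m/s

2. This momentum uncertainty corresponds to kinetic energy:
   KE ≈ (Δp)²/(2m) = (5.738e-25)²/(2 × 9.109e-31 kg)
   KE = 1.807e-19 J = 1.128 eV

Tighter localization requires more energy.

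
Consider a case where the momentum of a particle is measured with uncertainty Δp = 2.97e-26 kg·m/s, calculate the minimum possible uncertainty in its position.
1.775 nm

Using the Heisenberg uncertainty principle:
ΔxΔp ≥ ℏ/2

The minimum uncertainty in position is:
Δx_min = ℏ/(2Δp)
Δx_min = (1.055e-34 J·s) / (2 × 2.970e-26 kg·m/s)
Δx_min = 1.775e-09 m = 1.775 nm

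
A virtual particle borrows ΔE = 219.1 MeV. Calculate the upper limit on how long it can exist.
1.502 ys

Using the energy-time uncertainty principle:
ΔEΔt ≥ ℏ/2

For a virtual particle borrowing energy ΔE, the maximum lifetime is:
Δt_max = ℏ/(2ΔE)

Converting energy:
ΔE = 219.1 MeV = 3.510e-11 J

Δt_max = (1.055e-34 J·s) / (2 × 3.510e-11 J)
Δt_max = 1.502e-24 s = 1.502 ys

Virtual particles with higher borrowed energy exist for shorter times.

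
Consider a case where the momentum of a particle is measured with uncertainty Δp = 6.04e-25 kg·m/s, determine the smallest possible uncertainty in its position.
87.299 pm

Using the Heisenberg uncertainty principle:
ΔxΔp ≥ ℏ/2

The minimum uncertainty in position is:
Δx_min = ℏ/(2Δp)
Δx_min = (1.055e-34 J·s) / (2 × 6.040e-25 kg·m/s)
Δx_min = 8.730e-11 m = 87.299 pm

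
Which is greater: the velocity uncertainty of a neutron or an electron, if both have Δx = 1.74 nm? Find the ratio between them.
The electron has the larger minimum velocity uncertainty, by a ratio of 1838.7.

For both particles, Δp_min = ℏ/(2Δx) = 3.030e-26 kg·m/s (same for both).

The velocity uncertainty is Δv = Δp/m:
- neutron: Δv = 3.030e-26 / 1.675e-27 = 1.809e+01 m/s = 18.093 m/s
- electron: Δv = 3.030e-26 / 9.109e-31 = 3.327e+04 m/s = 33.267 km/s

Ratio: 3.327e+04 / 1.809e+01 = 1838.7

The lighter particle has larger velocity uncertainty because Δv ∝ 1/m.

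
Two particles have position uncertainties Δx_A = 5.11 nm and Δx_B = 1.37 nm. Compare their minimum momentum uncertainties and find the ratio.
Particle B has the larger minimum momentum uncertainty, by a factor of 3.73.

For each particle, the minimum momentum uncertainty is Δp_min = ℏ/(2Δx):

Particle A: Δp_A = ℏ/(2×5.110e-09 m) = 1.032e-26 kg·m/s
Particle B: Δp_B = ℏ/(2×1.370e-09 m) = 3.849e-26 kg·m/s

Ratio: Δp_B/Δp_A = 3.73

Since Δp_min ∝ 1/Δx, the particle with smaller position uncertainty (B) has larger momentum uncertainty.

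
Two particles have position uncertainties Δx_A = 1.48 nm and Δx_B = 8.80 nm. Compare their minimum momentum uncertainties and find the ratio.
Particle A has the larger minimum momentum uncertainty, by a factor of 5.95.

For each particle, the minimum momentum uncertainty is Δp_min = ℏ/(2Δx):

Particle A: Δp_A = ℏ/(2×1.480e-09 m) = 3.563e-26 kg·m/s
Particle B: Δp_B = ℏ/(2×8.800e-09 m) = 5.992e-27 kg·m/s

Ratio: Δp_A/Δp_B = 5.95

Since Δp_min ∝ 1/Δx, the particle with smaller position uncertainty (A) has larger momentum uncertainty.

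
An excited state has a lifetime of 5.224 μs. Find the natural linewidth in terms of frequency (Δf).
15.233 kHz

Using the energy-time uncertainty principle and E = hf:
ΔEΔt ≥ ℏ/2
hΔf·Δt ≥ ℏ/2

The minimum frequency uncertainty is:
Δf = ℏ/(2hτ) = 1/(4πτ)
Δf = 1/(4π × 5.224e-06 s)
Δf = 1.523e+04 Hz = 15.233 kHz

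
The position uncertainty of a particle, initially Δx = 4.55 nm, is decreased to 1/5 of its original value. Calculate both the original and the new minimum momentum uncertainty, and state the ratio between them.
Original Δp_min = 1.159 × 10^-26 kg·m/s; new Δp'_min = 5.794 × 10^-26 kg·m/s; ratio Δp'_min/Δp_min = 5.

From the uncertainty principle ΔxΔp ≥ ℏ/2, the minimum momentum uncertainty is Δp_min = ℏ/(2Δx).

Original (Δx = 4.55 nm = 4.550e-09 m):
Δp_min = (1.055e-34 J·s)/(2 × 4.550e-09 m) = 1.159e-26 kg·m/s

When Δx → (1/5)Δx:
Δp'_min = ℏ/(2 × (1/5)Δx) = 5 × ℏ/(2Δx) = 5 × Δp_min
Δp'_min = 5 × 1.159e-26 kg·m/s = 5.794e-26 kg·m/s

Since Δp_min ∝ 1/Δx, when Δx is decreased to 1/5 of its original value, Δp_min increases to 5 times its original value.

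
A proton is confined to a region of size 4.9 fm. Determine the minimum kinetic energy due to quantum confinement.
216.054 keV

Using the uncertainty principle:

1. Position uncertainty: Δx ≈ 4.900e-15 m
2. Minimum momentum uncertainty: Δp = ℏ/(2Δx) = 1.076e-20 kg·m/s
3. Minimum kinetic energy:
   KE = (Δp)²/(2m) = (1.076e-20)²/(2 × 1.673e-27 kg)
   KE = 3.462e-14 J = 216.054 keV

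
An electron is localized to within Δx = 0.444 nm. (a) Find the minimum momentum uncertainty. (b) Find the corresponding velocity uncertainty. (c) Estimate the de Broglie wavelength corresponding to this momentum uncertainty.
(a) Δp_min = 1.188 × 10^-25 kg·m/s
(b) Δv_min = 130.369 km/s
(c) λ_dB = 5.579 nm

Step-by-step:

(a) From the uncertainty principle:
Δp_min = ℏ/(2Δx) = (1.055e-34 J·s)/(2 × 4.440e-10 m) = 1.188e-25 kg·m/s

(b) The velocity uncertainty:
Δv = Δp/m = (1.188e-25 kg·m/s)/(9.109e-31 kg) = 1.304e+05 m/s = 130.369 km/s

(c) The de Broglie wavelength for this momentum:
λ = h/p = (6.626e-34 J·s)/(1.188e-25 kg·m/s) = 5.579e-09 m = 5.579 nm

Note: The de Broglie wavelength is comparable to the localization size, as expected from wave-particle duality.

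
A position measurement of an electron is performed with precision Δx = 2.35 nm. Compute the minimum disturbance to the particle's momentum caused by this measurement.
2.244 × 10^-26 kg·m/s

The uncertainty principle implies that measuring position disturbs momentum:
ΔxΔp ≥ ℏ/2

When we measure position with precision Δx, we necessarily introduce a momentum uncertainty:
Δp ≥ ℏ/(2Δx)
Δp_min = (1.055e-34 J·s) / (2 × 2.350e-09 m)
Δp_min = 2.244e-26 kg·m/s

The more precisely we measure position, the greater the momentum disturbance.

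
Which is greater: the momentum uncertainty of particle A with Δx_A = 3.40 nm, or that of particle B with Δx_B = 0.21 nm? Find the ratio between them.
Particle B has the larger minimum momentum uncertainty, by a factor of 16.19.

For each particle, the minimum momentum uncertainty is Δp_min = ℏ/(2Δx):

Particle A: Δp_A = ℏ/(2×3.400e-09 m) = 1.551e-26 kg·m/s
Particle B: Δp_B = ℏ/(2×2.100e-10 m) = 2.511e-25 kg·m/s

Ratio: Δp_B/Δp_A = 16.19

Since Δp_min ∝ 1/Δx, the particle with smaller position uncertainty (B) has larger momentum uncertainty.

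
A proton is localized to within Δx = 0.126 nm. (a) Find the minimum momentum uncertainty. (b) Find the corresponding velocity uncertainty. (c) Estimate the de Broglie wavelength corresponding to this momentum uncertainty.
(a) Δp_min = 4.185 × 10^-25 kg·m/s
(b) Δv_min = 250.195 m/s
(c) λ_dB = 1.583 nm

Step-by-step:

(a) From the uncertainty principle:
Δp_min = ℏ/(2Δx) = (1.055e-34 J·s)/(2 × 1.260e-10 m) = 4.185e-25 kg·m/s

(b) The velocity uncertainty:
Δv = Δp/m = (4.185e-25 kg·m/s)/(1.673e-27 kg) = 2.502e+02 m/s = 250.195 m/s

(c) The de Broglie wavelength for this momentum:
λ = h/p = (6.626e-34 J·s)/(4.185e-25 kg·m/s) = 1.583e-09 m = 1.583 nm

Note: The de Broglie wavelength is comparable to the localization size, as expected from wave-particle duality.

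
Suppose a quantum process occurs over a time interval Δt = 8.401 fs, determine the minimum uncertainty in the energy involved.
39.175 meV

Using the energy-time uncertainty principle:
ΔEΔt ≥ ℏ/2

The minimum uncertainty in energy is:
ΔE_min = ℏ/(2Δt)
ΔE_min = (1.055e-34 J·s) / (2 × 8.401e-15 s)
ΔE_min = 6.276e-21 J = 39.175 meV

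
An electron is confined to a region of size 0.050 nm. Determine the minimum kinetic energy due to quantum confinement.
3.810 eV

Using the uncertainty principle:

1. Position uncertainty: Δx ≈ 5.000e-11 m
2. Minimum momentum uncertainty: Δp = ℏ/(2Δx) = 1.055e-24 kg·m/s
3. Minimum kinetic energy:
   KE = (Δp)²/(2m) = (1.055e-24)²/(2 × 9.109e-31 kg)
   KE = 6.104e-19 J = 3.810 eV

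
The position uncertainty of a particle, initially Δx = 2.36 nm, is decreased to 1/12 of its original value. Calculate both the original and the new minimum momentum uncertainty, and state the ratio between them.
Original Δp_min = 2.234 × 10^-26 kg·m/s; new Δp'_min = 2.681 × 10^-25 kg·m/s; ratio Δp'_min/Δp_min = 12.

From the uncertainty principle ΔxΔp ≥ ℏ/2, the minimum momentum uncertainty is Δp_min = ℏ/(2Δx).

Original (Δx = 2.36 nm = 2.360e-09 m):
Δp_min = (1.055e-34 J·s)/(2 × 2.360e-09 m) = 2.234e-26 kg·m/s

When Δx → (1/12)Δx:
Δp'_min = ℏ/(2 × (1/12)Δx) = 12 × ℏ/(2Δx) = 12 × Δp_min
Δp'_min = 12 × 2.234e-26 kg·m/s = 2.681e-25 kg·m/s

Since Δp_min ∝ 1/Δx, when Δx is decreased to 1/12 of its original value, Δp_min increases to 12 times its original value.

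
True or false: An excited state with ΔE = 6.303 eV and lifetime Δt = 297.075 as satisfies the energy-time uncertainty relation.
Yes, it satisfies the uncertainty relation.

Calculate the product ΔEΔt:
ΔE = 6.303 eV = 1.010e-18 J
ΔEΔt = (1.010e-18 J) × (2.971e-16 s)
ΔEΔt = 3.000e-34 J·s

Compare to the minimum allowed value ℏ/2:
ℏ/2 = 5.273e-35 J·s

Since ΔEΔt = 3.000e-34 J·s ≥ 5.273e-35 J·s = ℏ/2,
this satisfies the uncertainty relation.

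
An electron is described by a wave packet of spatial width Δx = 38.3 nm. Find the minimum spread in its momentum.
1.377 × 10^-27 kg·m/s

For a wave packet, the spatial width Δx and momentum spread Δp are related by the uncertainty principle:
ΔxΔp ≥ ℏ/2

The minimum momentum spread is:
Δp_min = ℏ/(2Δx)
Δp_min = (1.055e-34 J·s) / (2 × 3.830e-08 m)
Δp_min = 1.377e-27 kg·m/s

A wave packet cannot have both a well-defined position and well-defined momentum.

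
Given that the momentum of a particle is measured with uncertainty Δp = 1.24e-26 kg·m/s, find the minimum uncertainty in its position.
4.252 nm

Using the Heisenberg uncertainty principle:
ΔxΔp ≥ ℏ/2

The minimum uncertainty in position is:
Δx_min = ℏ/(2Δp)
Δx_min = (1.055e-34 J·s) / (2 × 1.240e-26 kg·m/s)
Δx_min = 4.252e-09 m = 4.252 nm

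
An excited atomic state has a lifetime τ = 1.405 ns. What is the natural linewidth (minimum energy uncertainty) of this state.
234.239 neV

Using the energy-time uncertainty principle:
ΔEΔt ≥ ℏ/2

The lifetime τ represents the time uncertainty Δt.
The natural linewidth (minimum energy uncertainty) is:

ΔE = ℏ/(2τ)
ΔE = (1.055e-34 J·s) / (2 × 1.405e-09 s)
ΔE = 3.753e-26 J = 234.239 neV

This natural linewidth limits the precision of spectroscopic measurements.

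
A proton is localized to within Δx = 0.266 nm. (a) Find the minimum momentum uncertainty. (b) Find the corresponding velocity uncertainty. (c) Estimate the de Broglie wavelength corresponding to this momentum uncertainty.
(a) Δp_min = 1.982 × 10^-25 kg·m/s
(b) Δv_min = 118.513 m/s
(c) λ_dB = 3.343 nm

Step-by-step:

(a) From the uncertainty principle:
Δp_min = ℏ/(2Δx) = (1.055e-34 J·s)/(2 × 2.660e-10 m) = 1.982e-25 kg·m/s

(b) The velocity uncertainty:
Δv = Δp/m = (1.982e-25 kg·m/s)/(1.673e-27 kg) = 1.185e+02 m/s = 118.513 m/s

(c) The de Broglie wavelength for this momentum:
λ = h/p = (6.626e-34 J·s)/(1.982e-25 kg·m/s) = 3.343e-09 m = 3.343 nm

Note: The de Broglie wavelength is comparable to the localization size, as expected from wave-particle duality.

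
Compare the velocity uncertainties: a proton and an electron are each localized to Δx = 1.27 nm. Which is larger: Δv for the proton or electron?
The electron has the larger minimum velocity uncertainty, by a ratio of 1836.2.

For both particles, Δp_min = ℏ/(2Δx) = 4.152e-26 kg·m/s (same for both).

The velocity uncertainty is Δv = Δp/m:
- proton: Δv = 4.152e-26 / 1.673e-27 = 2.482e+01 m/s = 24.822 m/s
- electron: Δv = 4.152e-26 / 9.109e-31 = 4.558e+04 m/s = 45.578 km/s

Ratio: 4.558e+04 / 2.482e+01 = 1836.2

The lighter particle has larger velocity uncertainty because Δv ∝ 1/m.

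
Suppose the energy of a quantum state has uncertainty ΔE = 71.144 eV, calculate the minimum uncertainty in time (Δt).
4.626 as

Using the energy-time uncertainty principle:
ΔEΔt ≥ ℏ/2

The minimum uncertainty in time is:
Δt_min = ℏ/(2ΔE)
Δt_min = (1.055e-34 J·s) / (2 × 1.140e-17 J)
Δt_min = 4.626e-18 s = 4.626 as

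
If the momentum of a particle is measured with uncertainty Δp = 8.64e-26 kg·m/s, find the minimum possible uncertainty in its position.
610.285 pm

Using the Heisenberg uncertainty principle:
ΔxΔp ≥ ℏ/2

The minimum uncertainty in position is:
Δx_min = ℏ/(2Δp)
Δx_min = (1.055e-34 J·s) / (2 × 8.640e-26 kg·m/s)
Δx_min = 6.103e-10 m = 610.285 pm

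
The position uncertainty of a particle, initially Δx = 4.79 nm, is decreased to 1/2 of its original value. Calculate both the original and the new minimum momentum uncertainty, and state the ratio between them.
Original Δp_min = 1.101 × 10^-26 kg·m/s; new Δp'_min = 2.202 × 10^-26 kg·m/s; ratio Δp'_min/Δp_min = 2.

From the uncertainty principle ΔxΔp ≥ ℏ/2, the minimum momentum uncertainty is Δp_min = ℏ/(2Δx).

Original (Δx = 4.79 nm = 4.790e-09 m):
Δp_min = (1.055e-34 J·s)/(2 × 4.790e-09 m) = 1.101e-26 kg·m/s

When Δx → (1/2)Δx:
Δp'_min = ℏ/(2 × (1/2)Δx) = 2 × ℏ/(2Δx) = 2 × Δp_min
Δp'_min = 2 × 1.101e-26 kg·m/s = 2.202e-26 kg·m/s

Since Δp_min ∝ 1/Δx, when Δx is decreased to 1/2 of its original value, Δp_min increases to 2 times its original value.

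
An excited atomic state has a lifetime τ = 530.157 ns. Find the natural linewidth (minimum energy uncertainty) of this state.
620.771 peV

Using the energy-time uncertainty principle:
ΔEΔt ≥ ℏ/2

The lifetime τ represents the time uncertainty Δt.
The natural linewidth (minimum energy uncertainty) is:

ΔE = ℏ/(2τ)
ΔE = (1.055e-34 J·s) / (2 × 5.302e-07 s)
ΔE = 9.946e-29 J = 620.771 peV

This natural linewidth limits the precision of spectroscopic measurements.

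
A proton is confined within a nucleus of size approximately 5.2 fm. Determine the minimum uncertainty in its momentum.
1.014 × 10^-20 kg·m/s

Using the Heisenberg uncertainty principle:
ΔxΔp ≥ ℏ/2

With Δx ≈ L = 5.200e-15 m (the confinement size):
Δp_min = ℏ/(2Δx)
Δp_min = (1.055e-34 J·s) / (2 × 5.200e-15 m)
Δp_min = 1.014e-20 kg·m/s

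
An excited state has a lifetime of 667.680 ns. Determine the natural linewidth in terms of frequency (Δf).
119.185 kHz

Using the energy-time uncertainty principle and E = hf:
ΔEΔt ≥ ℏ/2
hΔf·Δt ≥ ℏ/2

The minimum frequency uncertainty is:
Δf = ℏ/(2hτ) = 1/(4πτ)
Δf = 1/(4π × 6.677e-07 s)
Δf = 1.192e+05 Hz = 119.185 kHz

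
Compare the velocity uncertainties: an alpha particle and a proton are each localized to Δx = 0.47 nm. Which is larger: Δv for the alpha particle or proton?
The proton has the larger minimum velocity uncertainty, by a ratio of 4.0.

For both particles, Δp_min = ℏ/(2Δx) = 1.122e-25 kg·m/s (same for both).

The velocity uncertainty is Δv = Δp/m:
- alpha particle: Δv = 1.122e-25 / 6.645e-27 = 1.688e+01 m/s = 16.884 m/s
- proton: Δv = 1.122e-25 / 1.673e-27 = 6.707e+01 m/s = 67.073 m/s

Ratio: 6.707e+01 / 1.688e+01 = 4.0

The lighter particle has larger velocity uncertainty because Δv ∝ 1/m.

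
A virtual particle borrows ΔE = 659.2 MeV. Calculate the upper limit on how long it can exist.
4.993 × 10^-25 s

Using the energy-time uncertainty principle:
ΔEΔt ≥ ℏ/2

For a virtual particle borrowing energy ΔE, the maximum lifetime is:
Δt_max = ℏ/(2ΔE)

Converting energy:
ΔE = 659.2 MeV = 1.056e-10 J

Δt_max = (1.055e-34 J·s) / (2 × 1.056e-10 J)
Δt_max = 4.993e-25 s = 4.993 × 10^-25 s

Virtual particles with higher borrowed energy exist for shorter times.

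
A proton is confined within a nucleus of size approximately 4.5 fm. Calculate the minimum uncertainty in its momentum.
1.172 × 10^-20 kg·m/s

Using the Heisenberg uncertainty principle:
ΔxΔp ≥ ℏ/2

With Δx ≈ L = 4.500e-15 m (the confinement size):
Δp_min = ℏ/(2Δx)
Δp_min = (1.055e-34 J·s) / (2 × 4.500e-15 m)
Δp_min = 1.172e-20 kg·m/s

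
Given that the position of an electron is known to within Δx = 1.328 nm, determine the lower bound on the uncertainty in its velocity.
43.587 km/s

Using the Heisenberg uncertainty principle and Δp = mΔv:
ΔxΔp ≥ ℏ/2
Δx(mΔv) ≥ ℏ/2

The minimum uncertainty in velocity is:
Δv_min = ℏ/(2mΔx)
Δv_min = (1.055e-34 J·s) / (2 × 9.109e-31 kg × 1.328e-09 m)
Δv_min = 4.359e+04 m/s = 43.587 km/s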